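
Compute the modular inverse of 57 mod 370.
13

gcd(57, 370) = 1, so the inverse exists.
Extended Euclidean algorithm on (370, 57):
370 = 6 × 57 + 28  ⟹  28 = (1)·370 + (-6)·57
57 = 2 × 28 + 1  ⟹  1 = (-2)·370 + (13)·57
So (13)·57 ≡ 1 (mod 370), i.e. 57^(-1) ≡ 13 (mod 370).
Check: 57 × 13 = 741 ≡ 1 (mod 370)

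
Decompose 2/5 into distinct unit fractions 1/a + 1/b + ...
1/3 + 1/15

Greedy algorithm:
2/5: ceiling(5/2) = 3, use 1/3
1/15: ceiling(15/1) = 15, use 1/15
Result: 2/5 = 1/3 + 1/15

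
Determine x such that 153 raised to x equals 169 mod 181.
104

Baby-step giant-step with step n = ⌈√181⌉ = 14.
Baby steps 153^j mod 181 (j:value) for j=0..13: 0:1, 1:153, 2:60, 3:130, 4:161, 5:17, 6:67, 7:115, 8:38, 9:22, 10:108, 11:53, 12:145, 13:103.
Giant-step multiplier: 153^(-14) ≡ 153^(180-14) = 153^166 ≡ 166 (mod 181).
Giant steps γ_i = 169·166^i mod 181: γ_0=169, γ_1=180, γ_2=15, γ_3=137, γ_4=117, γ_5=55, γ_6=80, γ_7=67 (in table at j=6).
x = i·n + j = 7·14 + 6 = 104.
Check: 153^104 ≡ 169 (mod 181).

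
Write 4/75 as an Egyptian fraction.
1/19 + 1/1425

Greedy algorithm:
4/75: ceiling(75/4) = 19, use 1/19
1/1425: ceiling(1425/1) = 1425, use 1/1425
Result: 4/75 = 1/19 + 1/1425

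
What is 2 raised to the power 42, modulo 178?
156

Repeated squaring. Binary of 42 = 101010.
2^1 ≡ 2 (mod 178); 2^2 ≡ 4 (mod 178); 2^4 ≡ 16 (mod 178); 2^8 ≡ 78 (mod 178); 2^16 ≡ 32 (mod 178); 2^32 ≡ 134 (mod 178)
2^42 = 2^2 × 2^8 × 2^32 ≡ 156 (mod 178)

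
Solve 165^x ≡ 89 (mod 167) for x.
8

Baby-step giant-step with step n = ⌈√167⌉ = 13.
Baby steps 165^j mod 167 (j:value) for j=0..12: 0:1, 1:165, 2:4, 3:159, 4:16, 5:135, 6:64, 7:39, 8:89, 9:156, 10:22, 11:123, 12:88.
h = 89 is already in the table at j=8, so x = 8.
Check: 165^8 ≡ 89 (mod 167).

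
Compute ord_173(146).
172

173 is prime, so ord(146) divides φ(173) = 172.
Divisors of 172: 1, 2, 4, 43, 86, 172.
Repeated squaring: 146^1 ≡ 146, 146^2 ≡ 37, 146^4 ≡ 158, 146^8 ≡ 52, 146^16 ≡ 109, 146^32 ≡ 117, 146^64 ≡ 22, 146^128 ≡ 138 (mod 173).
Test 146^d mod 173 for each divisor d in increasing order:
146^1 ≡ 146
146^2 ≡ 37
146^4 ≡ 158
146^43 = 146^32·146^8·146^2·146^1 ≡ 93
146^86 = 146^64·146^16·146^4·146^2 ≡ 172
146^172 = 146^128·146^32·146^8·146^4 ≡ 1  ← first divisor giving 1
The order is 172.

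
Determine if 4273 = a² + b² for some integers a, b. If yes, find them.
32² + 57² (a=32, b=57)

Factorization: 4273 = 4273
By Fermat: n is sum of two squares iff every prime p ≡ 3 (mod 4) appears to even power.
All primes ≡ 3 (mod 4) appear to even power.
Search a = 0, 1, 2, … for 4273 - a² a perfect square: first hit at a = 32: 4273 - 1024 = 3249 = 57².
4273 = 32² + 57² = 1024 + 3249 ✓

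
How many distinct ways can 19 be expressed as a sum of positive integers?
490

p(n) counts ways to write n as a sum of positive integers (order ignored).
Euler's pentagonal recurrence: p(k) = p(k-1) + p(k-2) - p(k-5) - p(k-7) + p(k-12) + p(k-15) - ... (offsets j(3j∓1)/2, signs ++--, p(0)=1, p(<0)=0).
DP table for k = 0..18: p(0)=1, p(1)=1, p(2)=2, p(3)=3, p(4)=5, p(5)=7, p(6)=11, p(7)=15, p(8)=22, p(9)=30, p(10)=42, p(11)=56, p(12)=77, p(13)=101, p(14)=135, p(15)=176, p(16)=231, p(17)=297, p(18)=385.
Final step: p(19) = p(18) + p(17) - p(14) - p(12) + p(7) + p(4)
= 385 + 297 - 135 - 77 + 15 + 5
= 490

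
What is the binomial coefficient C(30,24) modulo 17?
16

Using Lucas' theorem:
Write n=30 and k=24 in base 17:
n in base 17: [1, 13]
k in base 17: [1, 7]
C(30,24) mod 17 = ∏ C(n_i, k_i) mod 17
Digit binomials (mod 17): C(1,1) = 1; C(13,7) = 1716 ≡ 16
Product: 1 × 16 = 16 ≡ 16 (mod 17)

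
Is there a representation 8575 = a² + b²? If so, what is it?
Not possible

Factorization: 8575 = 5^2 × 7^3
By Fermat: n is sum of two squares iff every prime p ≡ 3 (mod 4) appears to even power.
Prime(s) ≡ 3 (mod 4) with odd exponent: [(7, 3)]
Therefore 8575 cannot be expressed as a² + b².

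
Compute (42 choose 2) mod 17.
11

Using Lucas' theorem:
Write n=42 and k=2 in base 17:
n in base 17: [2, 8]
k in base 17: [0, 2]
C(42,2) mod 17 = ∏ C(n_i, k_i) mod 17
Digit binomials (mod 17): C(2,0) = 1; C(8,2) = 28 ≡ 11
Product: 1 × 11 = 11 ≡ 11 (mod 17)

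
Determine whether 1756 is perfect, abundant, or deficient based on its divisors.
deficient

Proper divisors of 1756: sum = 1 + 2 + 4 + 439 + 878 = 1324
Since 1324 < 1756, 1756 is deficient.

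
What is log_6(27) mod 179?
34

Baby-step giant-step with step n = ⌈√179⌉ = 14.
Baby steps 6^j mod 179 (j:value) for j=0..13: 0:1, 1:6, 2:36, 3:37, 4:43, 5:79, 6:116, 7:159, 8:59, 9:175, 10:155, 11:35, 12:31, 13:7.
Giant-step multiplier: 6^(-14) ≡ 6^(178-14) = 6^164 ≡ 81 (mod 179).
Giant steps γ_i = 27·81^i mod 179: γ_0=27, γ_1=39, γ_2=116 (in table at j=6).
x = i·n + j = 2·14 + 6 = 34.
Check: 6^34 ≡ 27 (mod 179).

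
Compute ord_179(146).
89

179 is prime, so ord(146) divides φ(179) = 178.
Divisors of 178: 1, 2, 89, 178.
Repeated squaring: 146^1 ≡ 146, 146^2 ≡ 15, 146^4 ≡ 46, 146^8 ≡ 147, 146^16 ≡ 129, 146^32 ≡ 173, 146^64 ≡ 36, 146^128 ≡ 43 (mod 179).
Test 146^d mod 179 for each divisor d in increasing order:
146^1 ≡ 146
146^2 ≡ 15
146^89 = 146^64·146^16·146^8·146^1 ≡ 1  ← first divisor giving 1
The order is 89.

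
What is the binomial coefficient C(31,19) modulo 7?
0

Using Lucas' theorem:
Write n=31 and k=19 in base 7:
n in base 7: [4, 3]
k in base 7: [2, 5]
C(31,19) mod 7 = ∏ C(n_i, k_i) mod 7
Digit binomials (mod 7): C(4,2) = 6; C(3,5) = 0 (k_i > n_i)
Product: 6 × 0 = 0 ≡ 0 (mod 7)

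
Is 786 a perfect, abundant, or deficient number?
abundant

Proper divisors of 786: sum = 1 + 2 + 3 + 6 + 131 + 262 + 393 = 798
Since 798 > 786, 786 is abundant.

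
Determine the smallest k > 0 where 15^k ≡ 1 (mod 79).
26

79 is prime, so ord(15) divides φ(79) = 78.
Divisors of 78: 1, 2, 3, 6, 13, 26, 39, 78.
Repeated squaring: 15^1 ≡ 15, 15^2 ≡ 67, 15^4 ≡ 65, 15^8 ≡ 38, 15^16 ≡ 22, 15^32 ≡ 10, 15^64 ≡ 21 (mod 79).
Test 15^d mod 79 for each divisor d in increasing order:
15^1 ≡ 15
15^2 ≡ 67
15^3 = 15^2·15^1 ≡ 57
15^6 = 15^4·15^2 ≡ 10
15^13 = 15^8·15^4·15^1 ≡ 78
15^26 = 15^16·15^8·15^2 ≡ 1  ← first divisor giving 1
The order is 26.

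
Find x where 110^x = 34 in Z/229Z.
165

Baby-step giant-step with step n = ⌈√229⌉ = 16.
Baby steps 110^j mod 229 (j:value) for j=0..15: 0:1, 1:110, 2:192, 3:52, 4:224, 5:137, 6:185, 7:198, 8:25, 9:2, 10:220, 11:155, 12:104, 13:219, 14:45, 15:141.
Giant-step multiplier: 110^(-16) ≡ 110^(228-16) = 110^212 ≡ 48 (mod 229).
Giant steps γ_i = 34·48^i mod 229: γ_0=34, γ_1=29, γ_2=18, γ_3=177, γ_4=23, γ_5=188, γ_6=93, γ_7=113, γ_8=157, γ_9=208, γ_10=137 (in table at j=5).
x = i·n + j = 10·16 + 5 = 165.
Check: 110^165 ≡ 34 (mod 229).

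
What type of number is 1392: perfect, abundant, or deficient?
abundant

Proper divisors of 1392: sum = 1 + 2 + 3 + 4 + 6 + 8 + 12 + 16 + ... + 232 + 348 + 464 + 696 (19 divisors) = 2328
Since 2328 > 1392, 1392 is abundant.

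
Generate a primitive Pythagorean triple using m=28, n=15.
(559, 840, 1009)

Euclid's formula: a = m² - n², b = 2mn, c = m² + n²
m = 28, n = 15
a = 28² - 15² = 784 - 225 = 559
b = 2 × 28 × 15 = 840
c = 28² + 15² = 784 + 225 = 1009
Verification: 559² + 840² = 312481 + 705600 = 1018081 = 1009² ✓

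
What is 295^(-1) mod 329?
29

gcd(295, 329) = 1, so the inverse exists.
Extended Euclidean algorithm on (329, 295):
329 = 1 × 295 + 34  ⟹  34 = (1)·329 + (-1)·295
295 = 8 × 34 + 23  ⟹  23 = (-8)·329 + (9)·295
34 = 1 × 23 + 11  ⟹  11 = (9)·329 + (-10)·295
23 = 2 × 11 + 1  ⟹  1 = (-26)·329 + (29)·295
So (29)·295 ≡ 1 (mod 329), i.e. 295^(-1) ≡ 29 (mod 329).
Check: 295 × 29 = 8555 ≡ 1 (mod 329)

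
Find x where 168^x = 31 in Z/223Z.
142

Baby-step giant-step with step n = ⌈√223⌉ = 15.
Baby steps 168^j mod 223 (j:value) for j=0..14: 0:1, 1:168, 2:126, 3:206, 4:43, 5:88, 6:66, 7:161, 8:65, 9:216, 10:162, 11:10, 12:119, 13:145, 14:53.
Giant-step multiplier: 168^(-15) ≡ 168^(222-15) = 168^207 ≡ 209 (mod 223).
Giant steps γ_i = 31·209^i mod 223: γ_0=31, γ_1=12, γ_2=55, γ_3=122, γ_4=76, γ_5=51, γ_6=178, γ_7=184, γ_8=100, γ_9=161 (in table at j=7).
x = i·n + j = 9·15 + 7 = 142.
Check: 168^142 ≡ 31 (mod 223).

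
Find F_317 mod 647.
514

Matrix identity: Q^n = [[F_(n+1), F_n], [F_n, F_(n-1)]] with Q = [[1,1],[1,0]].
n = 317 = 100111101₂. Square-and-multiply, entries mod 647:
Q^1 = [[1,1],[1,0]]
Q^2 = (Q^1)² = [[2,1],[1,1]]
Q^4 = (Q^2)² = [[5,3],[3,2]]
Q^9 = (Q^4)²·Q = [[55,34],[34,21]]
Q^19 = (Q^9)²·Q = [[295,299],[299,643]]
Q^39 = (Q^19)²·Q = [[106,442],[442,311]]
Q^79 = (Q^39)²·Q = [[126,207],[207,566]]
Q^158 = (Q^79)² = [[495,257],[257,238]]
Q^317 = (Q^158)²·Q = [[618,514],[514,104]]
F_317 mod 647 = Q^317[0][1] = 514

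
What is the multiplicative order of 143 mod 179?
178

179 is prime, so ord(143) divides φ(179) = 178.
Divisors of 178: 1, 2, 89, 178.
Repeated squaring: 143^1 ≡ 143, 143^2 ≡ 43, 143^4 ≡ 59, 143^8 ≡ 80, 143^16 ≡ 135, 143^32 ≡ 146, 143^64 ≡ 15, 143^128 ≡ 46 (mod 179).
Test 143^d mod 179 for each divisor d in increasing order:
143^1 ≡ 143
143^2 ≡ 43
143^89 = 143^64·143^16·143^8·143^1 ≡ 178
143^178 = 143^128·143^32·143^16·143^2 ≡ 1  ← first divisor giving 1
The order is 178.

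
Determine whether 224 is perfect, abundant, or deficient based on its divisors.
abundant

Proper divisors of 224: sum = 1 + 2 + 4 + 7 + 8 + 14 + 16 + 28 + 32 + 56 + 112 = 280
Since 280 > 224, 224 is abundant.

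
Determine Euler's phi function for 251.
250

251 = 251
φ(n) = n × ∏(1 - 1/p) for each prime p dividing n
φ(251) = 251 × (1 - 1/251) = 250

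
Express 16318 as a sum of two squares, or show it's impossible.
Not possible

Factorization: 16318 = 2 × 41 × 199
By Fermat: n is sum of two squares iff every prime p ≡ 3 (mod 4) appears to even power.
Prime(s) ≡ 3 (mod 4) with odd exponent: [(199, 1)]
Therefore 16318 cannot be expressed as a² + b².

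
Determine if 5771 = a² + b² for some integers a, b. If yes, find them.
Not possible

Factorization: 5771 = 29 × 199
By Fermat: n is sum of two squares iff every prime p ≡ 3 (mod 4) appears to even power.
Prime(s) ≡ 3 (mod 4) with odd exponent: [(199, 1)]
Therefore 5771 cannot be expressed as a² + b².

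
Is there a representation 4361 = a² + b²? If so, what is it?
35² + 56² (a=35, b=56)

Factorization: 4361 = 7^2 × 89
By Fermat: n is sum of two squares iff every prime p ≡ 3 (mod 4) appears to even power.
All primes ≡ 3 (mod 4) appear to even power.
Search a = 0, 1, 2, … for 4361 - a² a perfect square: first hit at a = 35: 4361 - 1225 = 3136 = 56².
4361 = 35² + 56² = 1225 + 3136 ✓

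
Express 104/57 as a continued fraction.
[1; 1, 4, 1, 2, 3]

Euclidean algorithm steps:
104 = 1 × 57 + 47
57 = 1 × 47 + 10
47 = 4 × 10 + 7
10 = 1 × 7 + 3
7 = 2 × 3 + 1
3 = 3 × 1 + 0
Continued fraction: [1; 1, 4, 1, 2, 3]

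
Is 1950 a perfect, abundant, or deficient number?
abundant

Proper divisors of 1950: sum = 1 + 2 + 3 + 5 + 6 + 10 + 13 + 15 + ... + 325 + 390 + 650 + 975 (23 divisors) = 3258
Since 3258 > 1950, 1950 is abundant.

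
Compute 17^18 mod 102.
85

Repeated squaring. Binary of 18 = 10010.
17^1 ≡ 17 (mod 102); 17^2 ≡ 85 (mod 102); 17^4 ≡ 85 (mod 102); 17^8 ≡ 85 (mod 102); 17^16 ≡ 85 (mod 102)
17^18 = 17^2 × 17^16 ≡ 85 (mod 102)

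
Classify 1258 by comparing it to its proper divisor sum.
deficient

Proper divisors of 1258: sum = 1 + 2 + 17 + 34 + 37 + 74 + 629 = 794
Since 794 < 1258, 1258 is deficient.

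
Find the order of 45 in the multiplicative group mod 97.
32

97 is prime, so ord(45) divides φ(97) = 96.
Divisors of 96: 1, 2, 3, 4, 6, 8, 12, 16, 24, 32, 48, 96.
Repeated squaring: 45^1 ≡ 45, 45^2 ≡ 85, 45^4 ≡ 47, 45^8 ≡ 75, 45^16 ≡ 96, 45^32 ≡ 1, 45^64 ≡ 1 (mod 97).
Test 45^d mod 97 for each divisor d in increasing order:
45^1 ≡ 45
45^2 ≡ 85
45^3 = 45^2·45^1 ≡ 42
45^4 ≡ 47
45^6 = 45^4·45^2 ≡ 18
45^8 ≡ 75
45^12 = 45^8·45^4 ≡ 33
45^16 ≡ 96
45^24 = 45^16·45^8 ≡ 22
45^32 ≡ 1  ← first divisor giving 1
The order is 32.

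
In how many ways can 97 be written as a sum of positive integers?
133230930

p(n) counts ways to write n as a sum of positive integers (order ignored).
Euler's pentagonal recurrence: p(k) = p(k-1) + p(k-2) - p(k-5) - p(k-7) + p(k-12) + p(k-15) - ... (offsets j(3j∓1)/2, signs ++--, p(0)=1, p(<0)=0).
DP table for k = 0..96: p(0)=1, p(1)=1, p(2)=2, p(3)=3, p(4)=5, p(5)=7, p(6)=11, p(7)=15, p(8)=22, p(9)=30, p(10)=42, p(11)=56, p(12)=77, p(13)=101, p(14)=135, p(15)=176, p(16)=231, p(17)=297, p(18)=385, p(19)=490, p(20)=627, p(21)=792, p(22)=1002, p(23)=1255, p(24)=1575, p(25)=1958, p(26)=2436, p(27)=3010, p(28)=3718, p(29)=4565, p(30)=5604, p(31)=6842, p(32)=8349, p(33)=10143, p(34)=12310, p(35)=14883, p(36)=17977, p(37)=21637, p(38)=26015, p(39)=31185, p(40)=37338, p(41)=44583, p(42)=53174, p(43)=63261, p(44)=75175, p(45)=89134, p(46)=105558, p(47)=124754, p(48)=147273, p(49)=173525, p(50)=204226, p(51)=239943, p(52)=281589, p(53)=329931, p(54)=386155, p(55)=451276, p(56)=526823, p(57)=614154, p(58)=715220, p(59)=831820, p(60)=966467, p(61)=1121505, p(62)=1300156, p(63)=1505499, p(64)=1741630, p(65)=2012558, p(66)=2323520, p(67)=2679689, p(68)=3087735, p(69)=3554345, p(70)=4087968, p(71)=4697205, p(72)=5392783, p(73)=6185689, p(74)=7089500, p(75)=8118264, p(76)=9289091, p(77)=10619863, p(78)=12132164, p(79)=13848650, p(80)=15796476, p(81)=18004327, p(82)=20506255, p(83)=23338469, p(84)=26543660, p(85)=30167357, p(86)=34262962, p(87)=38887673, p(88)=44108109, p(89)=49995925, p(90)=56634173, p(91)=64112359, p(92)=72533807, p(93)=82010177, p(94)=92669720, p(95)=104651419, p(96)=118114304.
Final step: p(97) = p(96) + p(95) - p(92) - p(90) + p(85) + p(82) - p(75) - p(71) + p(62) + p(57) - p(46) - p(40) + p(27) + p(20) - p(5)
= 118114304 + 104651419 - 72533807 - 56634173 + 30167357 + 20506255 - 8118264 - 4697205 + 1300156 + 614154 - 105558 - 37338 + 3010 + 627 - 7
= 133230930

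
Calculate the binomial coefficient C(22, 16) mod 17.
0

Using Lucas' theorem:
Write n=22 and k=16 in base 17:
n in base 17: [1, 5]
k in base 17: [0, 16]
C(22,16) mod 17 = ∏ C(n_i, k_i) mod 17
Digit binomials (mod 17): C(1,0) = 1; C(5,16) = 0 (k_i > n_i)
Product: 1 × 0 = 0 ≡ 0 (mod 17)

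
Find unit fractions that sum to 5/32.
1/7 + 1/75 + 1/16800

Greedy algorithm:
5/32: ceiling(32/5) = 7, use 1/7
3/224: ceiling(224/3) = 75, use 1/75
1/16800: ceiling(16800/1) = 16800, use 1/16800
Result: 5/32 = 1/7 + 1/75 + 1/16800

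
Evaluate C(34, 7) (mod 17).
0

Using Lucas' theorem:
Write n=34 and k=7 in base 17:
n in base 17: [2, 0]
k in base 17: [0, 7]
C(34,7) mod 17 = ∏ C(n_i, k_i) mod 17
Digit binomials (mod 17): C(2,0) = 1; C(0,7) = 0 (k_i > n_i)
Product: 1 × 0 = 0 ≡ 0 (mod 17)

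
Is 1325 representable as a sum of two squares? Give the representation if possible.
10² + 35² (a=10, b=35)

Factorization: 1325 = 5^2 × 53
By Fermat: n is sum of two squares iff every prime p ≡ 3 (mod 4) appears to even power.
All primes ≡ 3 (mod 4) appear to even power.
Search a = 0, 1, 2, … for 1325 - a² a perfect square: first hit at a = 10: 1325 - 100 = 1225 = 35².
1325 = 10² + 35² = 100 + 1225 ✓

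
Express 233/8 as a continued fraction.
[29; 8]

Euclidean algorithm steps:
233 = 29 × 8 + 1
8 = 8 × 1 + 0
Continued fraction: [29; 8]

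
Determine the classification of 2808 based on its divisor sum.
abundant

Proper divisors of 2808: sum = 1 + 2 + 3 + 4 + 6 + 8 + 9 + 12 + ... + 468 + 702 + 936 + 1404 (31 divisors) = 5592
Since 5592 > 2808, 2808 is abundant.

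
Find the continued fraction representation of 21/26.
[0; 1, 4, 5]

Euclidean algorithm steps:
21 = 0 × 26 + 21
26 = 1 × 21 + 5
21 = 4 × 5 + 1
5 = 5 × 1 + 0
Continued fraction: [0; 1, 4, 5]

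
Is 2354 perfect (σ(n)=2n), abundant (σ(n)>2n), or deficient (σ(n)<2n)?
deficient

Proper divisors of 2354: sum = 1 + 2 + 11 + 22 + 107 + 214 + 1177 = 1534
Since 1534 < 2354, 2354 is deficient.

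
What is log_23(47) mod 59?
17

Baby-step giant-step with step n = ⌈√59⌉ = 8.
Baby steps 23^j mod 59 (j:value) for j=0..7: 0:1, 1:23, 2:57, 3:13, 4:4, 5:33, 6:51, 7:52.
Giant-step multiplier: 23^(-8) ≡ 23^(58-8) = 23^50 ≡ 48 (mod 59).
Giant steps γ_i = 47·48^i mod 59: γ_0=47, γ_1=14, γ_2=23 (in table at j=1).
x = i·n + j = 2·8 + 1 = 17.
Check: 23^17 ≡ 47 (mod 59).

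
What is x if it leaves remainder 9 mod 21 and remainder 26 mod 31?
429

Using Chinese Remainder Theorem:
M = 21 × 31 = 651
M1 = 31, M2 = 21
y1 = 31^(-1) mod 21 = 19
y2 = 21^(-1) mod 31 = 3
x = (9×31×19 + 26×21×3) mod 651 = 429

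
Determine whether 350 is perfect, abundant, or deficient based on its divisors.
abundant

Proper divisors of 350: sum = 1 + 2 + 5 + 7 + 10 + 14 + 25 + 35 + 50 + 70 + 175 = 394
Since 394 > 350, 350 is abundant.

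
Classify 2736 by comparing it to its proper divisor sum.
abundant

Proper divisors of 2736: sum = 1 + 2 + 3 + 4 + 6 + 8 + 9 + 12 + ... + 456 + 684 + 912 + 1368 (29 divisors) = 5324
Since 5324 > 2736, 2736 is abundant.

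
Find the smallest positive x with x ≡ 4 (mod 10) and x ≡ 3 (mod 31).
34

Using Chinese Remainder Theorem:
M = 10 × 31 = 310
M1 = 31, M2 = 10
y1 = 31^(-1) mod 10 = 1
y2 = 10^(-1) mod 31 = 28
x = (4×31×1 + 3×10×28) mod 310 = 34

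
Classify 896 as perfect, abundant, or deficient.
abundant

Proper divisors of 896: sum = 1 + 2 + 4 + 7 + 8 + 14 + 16 + 28 + 32 + 56 + 64 + 112 + 128 + 224 + 448 = 1144
Since 1144 > 896, 896 is abundant.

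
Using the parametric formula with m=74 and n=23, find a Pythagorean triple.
(4947, 3404, 6005)

Euclid's formula: a = m² - n², b = 2mn, c = m² + n²
m = 74, n = 23
a = 74² - 23² = 5476 - 529 = 4947
b = 2 × 74 × 23 = 3404
c = 74² + 23² = 5476 + 529 = 6005
Verification: 4947² + 3404² = 24472809 + 11587216 = 36060025 = 6005² ✓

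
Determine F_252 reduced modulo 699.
678

Matrix identity: Q^n = [[F_(n+1), F_n], [F_n, F_(n-1)]] with Q = [[1,1],[1,0]].
n = 252 = 11111100₂. Square-and-multiply, entries mod 699:
Q^1 = [[1,1],[1,0]]
Q^3 = (Q^1)²·Q = [[3,2],[2,1]]
Q^7 = (Q^3)²·Q = [[21,13],[13,8]]
Q^15 = (Q^7)²·Q = [[288,610],[610,377]]
Q^31 = (Q^15)²·Q = [[225,694],[694,230]]
Q^63 = (Q^31)²·Q = [[144,322],[322,521]]
Q^126 = (Q^63)² = [[697,236],[236,461]]
Q^252 = (Q^126)² = [[479,678],[678,500]]
F_252 mod 699 = Q^252[0][1] = 678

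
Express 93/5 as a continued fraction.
[18; 1, 1, 2]

Euclidean algorithm steps:
93 = 18 × 5 + 3
5 = 1 × 3 + 2
3 = 1 × 2 + 1
2 = 2 × 1 + 0
Continued fraction: [18; 1, 1, 2]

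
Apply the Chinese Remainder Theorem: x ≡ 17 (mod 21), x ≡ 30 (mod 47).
500

Using Chinese Remainder Theorem:
M = 21 × 47 = 987
M1 = 47, M2 = 21
y1 = 47^(-1) mod 21 = 17
y2 = 21^(-1) mod 47 = 9
x = (17×47×17 + 30×21×9) mod 987 = 500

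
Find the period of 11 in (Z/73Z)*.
72

73 is prime, so ord(11) divides φ(73) = 72.
Divisors of 72: 1, 2, 3, 4, 6, 8, 9, 12, 18, 24, 36, 72.
Repeated squaring: 11^1 ≡ 11, 11^2 ≡ 48, 11^4 ≡ 41, 11^8 ≡ 2, 11^16 ≡ 4, 11^32 ≡ 16, 11^64 ≡ 37 (mod 73).
Test 11^d mod 73 for each divisor d in increasing order:
11^1 ≡ 11
11^2 ≡ 48
11^3 = 11^2·11^1 ≡ 17
11^4 ≡ 41
11^6 = 11^4·11^2 ≡ 70
11^8 ≡ 2
11^9 = 11^8·11^1 ≡ 22
11^12 = 11^8·11^4 ≡ 9
11^18 = 11^16·11^2 ≡ 46
11^24 = 11^16·11^8 ≡ 8
11^36 = 11^32·11^4 ≡ 72
11^72 = 11^64·11^8 ≡ 1  ← first divisor giving 1
The order is 72.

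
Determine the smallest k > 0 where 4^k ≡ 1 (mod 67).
33

67 is prime, so ord(4) divides φ(67) = 66.
Divisors of 66: 1, 2, 3, 6, 11, 22, 33, 66.
Repeated squaring: 4^1 ≡ 4, 4^2 ≡ 16, 4^4 ≡ 55, 4^8 ≡ 10, 4^16 ≡ 33, 4^32 ≡ 17, 4^64 ≡ 21 (mod 67).
Test 4^d mod 67 for each divisor d in increasing order:
4^1 ≡ 4
4^2 ≡ 16
4^3 = 4^2·4^1 ≡ 64
4^6 = 4^4·4^2 ≡ 9
4^11 = 4^8·4^2·4^1 ≡ 37
4^22 = 4^16·4^4·4^2 ≡ 29
4^33 = 4^32·4^1 ≡ 1  ← first divisor giving 1
The order is 33.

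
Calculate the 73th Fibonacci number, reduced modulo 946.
739

Matrix identity: Q^n = [[F_(n+1), F_n], [F_n, F_(n-1)]] with Q = [[1,1],[1,0]].
n = 73 = 1001001₂. Square-and-multiply, entries mod 946:
Q^1 = [[1,1],[1,0]]
Q^2 = (Q^1)² = [[2,1],[1,1]]
Q^4 = (Q^2)² = [[5,3],[3,2]]
Q^9 = (Q^4)²·Q = [[55,34],[34,21]]
Q^18 = (Q^9)² = [[397,692],[692,651]]
Q^36 = (Q^18)² = [[761,580],[580,181]]
Q^73 = (Q^36)²·Q = [[311,739],[739,518]]
F_73 mod 946 = Q^73[0][1] = 739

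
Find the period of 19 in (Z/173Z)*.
172

173 is prime, so ord(19) divides φ(173) = 172.
Divisors of 172: 1, 2, 4, 43, 86, 172.
Repeated squaring: 19^1 ≡ 19, 19^2 ≡ 15, 19^4 ≡ 52, 19^8 ≡ 109, 19^16 ≡ 117, 19^32 ≡ 22, 19^64 ≡ 138, 19^128 ≡ 14 (mod 173).
Test 19^d mod 173 for each divisor d in increasing order:
19^1 ≡ 19
19^2 ≡ 15
19^4 ≡ 52
19^43 = 19^32·19^8·19^2·19^1 ≡ 80
19^86 = 19^64·19^16·19^4·19^2 ≡ 172
19^172 = 19^128·19^32·19^8·19^4 ≡ 1  ← first divisor giving 1
The order is 172.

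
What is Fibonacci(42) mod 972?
964

Matrix identity: Q^n = [[F_(n+1), F_n], [F_n, F_(n-1)]] with Q = [[1,1],[1,0]].
n = 42 = 101010₂. Square-and-multiply, entries mod 972:
Q^1 = [[1,1],[1,0]]
Q^2 = (Q^1)² = [[2,1],[1,1]]
Q^5 = (Q^2)²·Q = [[8,5],[5,3]]
Q^10 = (Q^5)² = [[89,55],[55,34]]
Q^21 = (Q^10)²·Q = [[215,254],[254,933]]
Q^42 = (Q^21)² = [[905,964],[964,913]]
F_42 mod 972 = Q^42[0][1] = 964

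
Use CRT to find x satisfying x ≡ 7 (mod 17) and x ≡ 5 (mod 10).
75

Using Chinese Remainder Theorem:
M = 17 × 10 = 170
M1 = 10, M2 = 17
y1 = 10^(-1) mod 17 = 12
y2 = 17^(-1) mod 10 = 3
x = (7×10×12 + 5×17×3) mod 170 = 75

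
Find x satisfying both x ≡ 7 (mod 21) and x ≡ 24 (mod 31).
427

Using Chinese Remainder Theorem:
M = 21 × 31 = 651
M1 = 31, M2 = 21
y1 = 31^(-1) mod 21 = 19
y2 = 21^(-1) mod 31 = 3
x = (7×31×19 + 24×21×3) mod 651 = 427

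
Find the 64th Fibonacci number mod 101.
74

Matrix identity: Q^n = [[F_(n+1), F_n], [F_n, F_(n-1)]] with Q = [[1,1],[1,0]].
n = 64 = 1000000₂. Square-and-multiply, entries mod 101:
Q^1 = [[1,1],[1,0]]
Q^2 = (Q^1)² = [[2,1],[1,1]]
Q^4 = (Q^2)² = [[5,3],[3,2]]
Q^8 = (Q^4)² = [[34,21],[21,13]]
Q^16 = (Q^8)² = [[82,78],[78,4]]
Q^32 = (Q^16)² = [[82,42],[42,40]]
Q^64 = (Q^32)² = [[4,74],[74,31]]
F_64 mod 101 = Q^64[0][1] = 74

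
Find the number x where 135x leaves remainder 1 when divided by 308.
235

gcd(135, 308) = 1, so the inverse exists.
Extended Euclidean algorithm on (308, 135):
308 = 2 × 135 + 38  ⟹  38 = (1)·308 + (-2)·135
135 = 3 × 38 + 21  ⟹  21 = (-3)·308 + (7)·135
38 = 1 × 21 + 17  ⟹  17 = (4)·308 + (-9)·135
21 = 1 × 17 + 4  ⟹  4 = (-7)·308 + (16)·135
17 = 4 × 4 + 1  ⟹  1 = (32)·308 + (-73)·135
So (-73)·135 ≡ 1 (mod 308), i.e. 135^(-1) ≡ -73 ≡ 235 (mod 308).
Check: 135 × 235 = 31725 ≡ 1 (mod 308)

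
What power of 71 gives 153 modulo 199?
47

Baby-step giant-step with step n = ⌈√199⌉ = 15.
Baby steps 71^j mod 199 (j:value) for j=0..14: 0:1, 1:71, 2:66, 3:109, 4:177, 5:30, 6:140, 7:189, 8:86, 9:136, 10:104, 11:21, 12:98, 13:192, 14:100.
Giant-step multiplier: 71^(-15) ≡ 71^(198-15) = 71^183 ≡ 171 (mod 199).
Giant steps γ_i = 153·171^i mod 199: γ_0=153, γ_1=94, γ_2=154, γ_3=66 (in table at j=2).
x = i·n + j = 3·15 + 2 = 47.
Check: 71^47 ≡ 153 (mod 199).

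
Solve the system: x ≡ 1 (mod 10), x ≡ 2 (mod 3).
11

Using Chinese Remainder Theorem:
M = 10 × 3 = 30
M1 = 3, M2 = 10
y1 = 3^(-1) mod 10 = 7
y2 = 10^(-1) mod 3 = 1
x = (1×3×7 + 2×10×1) mod 30 = 11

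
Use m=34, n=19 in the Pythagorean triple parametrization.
(795, 1292, 1517)

Euclid's formula: a = m² - n², b = 2mn, c = m² + n²
m = 34, n = 19
a = 34² - 19² = 1156 - 361 = 795
b = 2 × 34 × 19 = 1292
c = 34² + 19² = 1156 + 361 = 1517
Verification: 795² + 1292² = 632025 + 1669264 = 2301289 = 1517² ✓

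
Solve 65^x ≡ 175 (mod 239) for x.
87

Baby-step giant-step with step n = ⌈√239⌉ = 16.
Baby steps 65^j mod 239 (j:value) for j=0..15: 0:1, 1:65, 2:162, 3:14, 4:193, 5:117, 6:196, 7:73, 8:204, 9:115, 10:66, 11:227, 12:176, 13:207, 14:71, 15:74.
Giant-step multiplier: 65^(-16) ≡ 65^(238-16) = 65^222 ≡ 8 (mod 239).
Giant steps γ_i = 175·8^i mod 239: γ_0=175, γ_1=205, γ_2=206, γ_3=214, γ_4=39, γ_5=73 (in table at j=7).
x = i·n + j = 5·16 + 7 = 87.
Check: 65^87 ≡ 175 (mod 239).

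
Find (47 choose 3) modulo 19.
8

Using Lucas' theorem:
Write n=47 and k=3 in base 19:
n in base 19: [2, 9]
k in base 19: [0, 3]
C(47,3) mod 19 = ∏ C(n_i, k_i) mod 19
Digit binomials (mod 19): C(2,0) = 1; C(9,3) = 84 ≡ 8
Product: 1 × 8 = 8 ≡ 8 (mod 19)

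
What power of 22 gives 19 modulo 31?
2

Baby-step giant-step with step n = ⌈√31⌉ = 6.
Baby steps 22^j mod 31 (j:value) for j=0..5: 0:1, 1:22, 2:19, 3:15, 4:20, 5:6.
h = 19 is already in the table at j=2, so x = 2.
Check: 22^2 ≡ 19 (mod 31).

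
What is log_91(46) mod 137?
69

Baby-step giant-step with step n = ⌈√137⌉ = 12.
Baby steps 91^j mod 137 (j:value) for j=0..11: 0:1, 1:91, 2:61, 3:71, 4:22, 5:84, 6:109, 7:55, 8:73, 9:67, 10:69, 11:114.
Giant-step multiplier: 91^(-12) ≡ 91^(136-12) = 91^124 ≡ 18 (mod 137).
Giant steps γ_i = 46·18^i mod 137: γ_0=46, γ_1=6, γ_2=108, γ_3=26, γ_4=57, γ_5=67 (in table at j=9).
x = i·n + j = 5·12 + 9 = 69.
Check: 91^69 ≡ 46 (mod 137).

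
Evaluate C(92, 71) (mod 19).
5

Using Lucas' theorem:
Write n=92 and k=71 in base 19:
n in base 19: [4, 16]
k in base 19: [3, 14]
C(92,71) mod 19 = ∏ C(n_i, k_i) mod 19
Digit binomials (mod 19): C(4,3) = 4; C(16,14) = 120 ≡ 6
Product: 4 × 6 = 24 ≡ 5 (mod 19)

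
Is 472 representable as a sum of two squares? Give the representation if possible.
Not possible

Factorization: 472 = 2^3 × 59
By Fermat: n is sum of two squares iff every prime p ≡ 3 (mod 4) appears to even power.
Prime(s) ≡ 3 (mod 4) with odd exponent: [(59, 1)]
Therefore 472 cannot be expressed as a² + b².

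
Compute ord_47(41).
46

47 is prime, so ord(41) divides φ(47) = 46.
Divisors of 46: 1, 2, 23, 46.
Repeated squaring: 41^1 ≡ 41, 41^2 ≡ 36, 41^4 ≡ 27, 41^8 ≡ 24, 41^16 ≡ 12, 41^32 ≡ 3 (mod 47).
Test 41^d mod 47 for each divisor d in increasing order:
41^1 ≡ 41
41^2 ≡ 36
41^23 = 41^16·41^4·41^2·41^1 ≡ 46
41^46 = 41^32·41^8·41^4·41^2 ≡ 1  ← first divisor giving 1
The order is 46.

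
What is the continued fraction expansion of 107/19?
[5; 1, 1, 1, 2, 2]

Euclidean algorithm steps:
107 = 5 × 19 + 12
19 = 1 × 12 + 7
12 = 1 × 7 + 5
7 = 1 × 5 + 2
5 = 2 × 2 + 1
2 = 2 × 1 + 0
Continued fraction: [5; 1, 1, 1, 2, 2]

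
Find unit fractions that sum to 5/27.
1/6 + 1/54

Greedy algorithm:
5/27: ceiling(27/5) = 6, use 1/6
1/54: ceiling(54/1) = 54, use 1/54
Result: 5/27 = 1/6 + 1/54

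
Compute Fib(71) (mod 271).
158

Matrix identity: Q^n = [[F_(n+1), F_n], [F_n, F_(n-1)]] with Q = [[1,1],[1,0]].
n = 71 = 1000111₂. Square-and-multiply, entries mod 271:
Q^1 = [[1,1],[1,0]]
Q^2 = (Q^1)² = [[2,1],[1,1]]
Q^4 = (Q^2)² = [[5,3],[3,2]]
Q^8 = (Q^4)² = [[34,21],[21,13]]
Q^17 = (Q^8)²·Q = [[145,242],[242,174]]
Q^35 = (Q^17)²·Q = [[149,186],[186,234]]
Q^71 = (Q^35)²·Q = [[123,158],[158,236]]
F_71 mod 271 = Q^71[0][1] = 158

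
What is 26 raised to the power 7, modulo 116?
104

Repeated squaring. Binary of 7 = 111.
26^1 ≡ 26 (mod 116); 26^2 ≡ 96 (mod 116); 26^4 ≡ 52 (mod 116)
26^7 = 26^1 × 26^2 × 26^4 ≡ 104 (mod 116)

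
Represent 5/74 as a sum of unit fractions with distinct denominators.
1/15 + 1/1110

Greedy algorithm:
5/74: ceiling(74/5) = 15, use 1/15
1/1110: ceiling(1110/1) = 1110, use 1/1110
Result: 5/74 = 1/15 + 1/1110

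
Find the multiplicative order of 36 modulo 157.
78

157 is prime, so ord(36) divides φ(157) = 156.
Divisors of 156: 1, 2, 3, 4, 6, 12, 13, 26, 39, 52, 78, 156.
Repeated squaring: 36^1 ≡ 36, 36^2 ≡ 40, 36^4 ≡ 30, 36^8 ≡ 115, 36^16 ≡ 37, 36^32 ≡ 113, 36^64 ≡ 52, 36^128 ≡ 35 (mod 157).
Test 36^d mod 157 for each divisor d in increasing order:
36^1 ≡ 36
36^2 ≡ 40
36^3 = 36^2·36^1 ≡ 27
36^4 ≡ 30
36^6 = 36^4·36^2 ≡ 101
36^12 = 36^8·36^4 ≡ 153
36^13 = 36^8·36^4·36^1 ≡ 13
36^26 = 36^16·36^8·36^2 ≡ 12
36^39 = 36^32·36^4·36^2·36^1 ≡ 156
36^52 = 36^32·36^16·36^4 ≡ 144
36^78 = 36^64·36^8·36^4·36^2 ≡ 1  ← first divisor giving 1
The order is 78.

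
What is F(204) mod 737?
201

Matrix identity: Q^n = [[F_(n+1), F_n], [F_n, F_(n-1)]] with Q = [[1,1],[1,0]].
n = 204 = 11001100₂. Square-and-multiply, entries mod 737:
Q^1 = [[1,1],[1,0]]
Q^3 = (Q^1)²·Q = [[3,2],[2,1]]
Q^6 = (Q^3)² = [[13,8],[8,5]]
Q^12 = (Q^6)² = [[233,144],[144,89]]
Q^25 = (Q^12)²·Q = [[525,588],[588,674]]
Q^51 = (Q^25)²·Q = [[518,78],[78,440]]
Q^102 = (Q^51)² = [[244,287],[287,694]]
Q^204 = (Q^102)² = [[401,201],[201,200]]
F_204 mod 737 = Q^204[0][1] = 201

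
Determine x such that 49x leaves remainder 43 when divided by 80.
x ≡ 27 (mod 80)

gcd(49, 80) = 1, which divides 43, so solutions exist.
Find 49^(-1) mod 80 by the extended Euclidean algorithm:
80 = 1 × 49 + 31  ⟹  31 = (1)·80 + (-1)·49
49 = 1 × 31 + 18  ⟹  18 = (-1)·80 + (2)·49
31 = 1 × 18 + 13  ⟹  13 = (2)·80 + (-3)·49
18 = 1 × 13 + 5  ⟹  5 = (-3)·80 + (5)·49
13 = 2 × 5 + 3  ⟹  3 = (8)·80 + (-13)·49
5 = 1 × 3 + 2  ⟹  2 = (-11)·80 + (18)·49
3 = 1 × 2 + 1  ⟹  1 = (19)·80 + (-31)·49
So (-31)·49 ≡ 1 (mod 80), i.e. 49^(-1) ≡ -31 ≡ 49 (mod 80).
x ≡ 49 × 43 = 2107 ≡ 27 (mod 80).
Check: 49 × 27 = 1323 ≡ 43 (mod 80).
Unique solution: x ≡ 27 (mod 80)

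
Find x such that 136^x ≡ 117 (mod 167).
89

Baby-step giant-step with step n = ⌈√167⌉ = 13.
Baby steps 136^j mod 167 (j:value) for j=0..12: 0:1, 1:136, 2:126, 3:102, 4:11, 5:160, 6:50, 7:120, 8:121, 9:90, 10:49, 11:151, 12:162.
Giant-step multiplier: 136^(-13) ≡ 136^(166-13) = 136^153 ≡ 153 (mod 167).
Giant steps γ_i = 117·153^i mod 167: γ_0=117, γ_1=32, γ_2=53, γ_3=93, γ_4=34, γ_5=25, γ_6=151 (in table at j=11).
x = i·n + j = 6·13 + 11 = 89.
Check: 136^89 ≡ 117 (mod 167).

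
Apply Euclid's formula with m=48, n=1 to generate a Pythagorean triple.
(2303, 96, 2305)

Euclid's formula: a = m² - n², b = 2mn, c = m² + n²
m = 48, n = 1
a = 48² - 1² = 2304 - 1 = 2303
b = 2 × 48 × 1 = 96
c = 48² + 1² = 2304 + 1 = 2305
Verification: 2303² + 96² = 5303809 + 9216 = 5313025 = 2305² ✓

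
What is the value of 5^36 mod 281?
16

Repeated squaring. Binary of 36 = 100100.
5^1 ≡ 5 (mod 281); 5^2 ≡ 25 (mod 281); 5^4 ≡ 63 (mod 281); 5^8 ≡ 35 (mod 281); 5^16 ≡ 101 (mod 281); 5^32 ≡ 85 (mod 281)
5^36 = 5^4 × 5^32 ≡ 16 (mod 281)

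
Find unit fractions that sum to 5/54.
1/11 + 1/594

Greedy algorithm:
5/54: ceiling(54/5) = 11, use 1/11
1/594: ceiling(594/1) = 594, use 1/594
Result: 5/54 = 1/11 + 1/594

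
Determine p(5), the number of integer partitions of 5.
7

p(n) counts ways to write n as a sum of positive integers (order ignored).
Examples: 5; 4 + 1; 3 + 2; 3 + 1 + 1; 2 + 2 + 1; ... (7 total)
p(5) = 7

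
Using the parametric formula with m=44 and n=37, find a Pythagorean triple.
(567, 3256, 3305)

Euclid's formula: a = m² - n², b = 2mn, c = m² + n²
m = 44, n = 37
a = 44² - 37² = 1936 - 1369 = 567
b = 2 × 44 × 37 = 3256
c = 44² + 37² = 1936 + 1369 = 3305
Verification: 567² + 3256² = 321489 + 10601536 = 10923025 = 3305² ✓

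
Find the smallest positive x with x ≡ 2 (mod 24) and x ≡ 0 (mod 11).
242

Using Chinese Remainder Theorem:
M = 24 × 11 = 264
M1 = 11, M2 = 24
y1 = 11^(-1) mod 24 = 11
y2 = 24^(-1) mod 11 = 6
x = (2×11×11 + 0×24×6) mod 264 = 242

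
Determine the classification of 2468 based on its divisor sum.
deficient

Proper divisors of 2468: sum = 1 + 2 + 4 + 617 + 1234 = 1858
Since 1858 < 2468, 2468 is deficient.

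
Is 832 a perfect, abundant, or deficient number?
abundant

Proper divisors of 832: sum = 1 + 2 + 4 + 8 + 13 + 16 + 26 + 32 + 52 + 64 + 104 + 208 + 416 = 946
Since 946 > 832, 832 is abundant.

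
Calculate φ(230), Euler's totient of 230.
88

230 = 2 × 5 × 23
φ(n) = n × ∏(1 - 1/p) for each prime p dividing n
φ(230) = 230 × (1 - 1/2) × (1 - 1/5) × (1 - 1/23) = 88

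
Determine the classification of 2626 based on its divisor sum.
deficient

Proper divisors of 2626: sum = 1 + 2 + 13 + 26 + 101 + 202 + 1313 = 1658
Since 1658 < 2626, 2626 is deficient.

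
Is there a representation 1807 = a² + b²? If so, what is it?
Not possible

Factorization: 1807 = 13 × 139
By Fermat: n is sum of two squares iff every prime p ≡ 3 (mod 4) appears to even power.
Prime(s) ≡ 3 (mod 4) with odd exponent: [(139, 1)]
Therefore 1807 cannot be expressed as a² + b².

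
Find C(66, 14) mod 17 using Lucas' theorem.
15

Using Lucas' theorem:
Write n=66 and k=14 in base 17:
n in base 17: [3, 15]
k in base 17: [0, 14]
C(66,14) mod 17 = ∏ C(n_i, k_i) mod 17
Digit binomials (mod 17): C(3,0) = 1; C(15,14) = 15
Product: 1 × 15 = 15 ≡ 15 (mod 17)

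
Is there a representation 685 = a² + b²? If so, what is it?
3² + 26² (a=3, b=26)

Factorization: 685 = 5 × 137
By Fermat: n is sum of two squares iff every prime p ≡ 3 (mod 4) appears to even power.
All primes ≡ 3 (mod 4) appear to even power.
Search a = 0, 1, 2, … for 685 - a² a perfect square: first hit at a = 3: 685 - 9 = 676 = 26².
685 = 3² + 26² = 9 + 676 ✓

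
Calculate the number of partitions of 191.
1820701100652

p(n) counts ways to write n as a sum of positive integers (order ignored).
Euler's pentagonal recurrence: p(k) = p(k-1) + p(k-2) - p(k-5) - p(k-7) + p(k-12) + p(k-15) - ... (offsets j(3j∓1)/2, signs ++--, p(0)=1, p(<0)=0).
DP table for k = 0..190: p(0)=1, p(1)=1, p(2)=2, p(3)=3, p(4)=5, p(5)=7, p(6)=11, p(7)=15, p(8)=22, p(9)=30, p(10)=42, p(11)=56, p(12)=77, p(13)=101, p(14)=135, p(15)=176, p(16)=231, p(17)=297, p(18)=385, p(19)=490, p(20)=627, p(21)=792, p(22)=1002, p(23)=1255, p(24)=1575, p(25)=1958, p(26)=2436, p(27)=3010, p(28)=3718, p(29)=4565, p(30)=5604, p(31)=6842, p(32)=8349, p(33)=10143, p(34)=12310, p(35)=14883, p(36)=17977, p(37)=21637, p(38)=26015, p(39)=31185, p(40)=37338, p(41)=44583, p(42)=53174, p(43)=63261, p(44)=75175, p(45)=89134, p(46)=105558, p(47)=124754, p(48)=147273, p(49)=173525, p(50)=204226, p(51)=239943, p(52)=281589, p(53)=329931, p(54)=386155, p(55)=451276, p(56)=526823, p(57)=614154, p(58)=715220, p(59)=831820, p(60)=966467, p(61)=1121505, p(62)=1300156, p(63)=1505499, p(64)=1741630, p(65)=2012558, p(66)=2323520, p(67)=2679689, p(68)=3087735, p(69)=3554345, p(70)=4087968, p(71)=4697205, p(72)=5392783, p(73)=6185689, p(74)=7089500, p(75)=8118264, p(76)=9289091, p(77)=10619863, p(78)=12132164, p(79)=13848650, p(80)=15796476, p(81)=18004327, p(82)=20506255, p(83)=23338469, p(84)=26543660, p(85)=30167357, p(86)=34262962, p(87)=38887673, p(88)=44108109, p(89)=49995925, p(90)=56634173, p(91)=64112359, p(92)=72533807, p(93)=82010177, p(94)=92669720, p(95)=104651419, p(96)=118114304, p(97)=133230930, p(98)=150198136, p(99)=169229875, p(100)=190569292, p(101)=214481126, p(102)=241265379, p(103)=271248950, p(104)=304801365, p(105)=342325709, p(106)=384276336, p(107)=431149389, p(108)=483502844, p(109)=541946240, p(110)=607163746, p(111)=679903203, p(112)=761002156, p(113)=851376628, p(114)=952050665, p(115)=1064144451, p(116)=1188908248, p(117)=1327710076, p(118)=1482074143, p(119)=1653668665, p(120)=1844349560, p(121)=2056148051, p(122)=2291320912, p(123)=2552338241, p(124)=2841940500, p(125)=3163127352, p(126)=3519222692, p(127)=3913864295, p(128)=4351078600, p(129)=4835271870, p(130)=5371315400, p(131)=5964539504, p(132)=6620830889, p(133)=7346629512, p(134)=8149040695, p(135)=9035836076, p(136)=10015581680, p(137)=11097645016, p(138)=12292341831, p(139)=13610949895, p(140)=15065878135, p(141)=16670689208, p(142)=18440293320, p(143)=20390982757, p(144)=22540654445, p(145)=24908858009, p(146)=27517052599, p(147)=30388671978, p(148)=33549419497, p(149)=37027355200, p(150)=40853235313, p(151)=45060624582, p(152)=49686288421, p(153)=54770336324, p(154)=60356673280, p(155)=66493182097, p(156)=73232243759, p(157)=80630964769, p(158)=88751778802, p(159)=97662728555, p(160)=107438159466, p(161)=118159068427, p(162)=129913904637, p(163)=142798995930, p(164)=156919475295, p(165)=172389800255, p(166)=189334822579, p(167)=207890420102, p(168)=228204732751, p(169)=250438925115, p(170)=274768617130, p(171)=301384802048, p(172)=330495499613, p(173)=362326859895, p(174)=397125074750, p(175)=435157697830, p(176)=476715857290, p(177)=522115831195, p(178)=571701605655, p(179)=625846753120, p(180)=684957390936, p(181)=749474411781, p(182)=819876908323, p(183)=896684817527, p(184)=980462880430, p(185)=1071823774337, p(186)=1171432692373, p(187)=1280011042268, p(188)=1398341745571, p(189)=1527273599625, p(190)=1667727404093.
Final step: p(191) = p(190) + p(189) - p(186) - p(184) + p(179) + p(176) - p(169) - p(165) + p(156) + p(151) - p(140) - p(134) + p(121) + p(114) - p(99) - p(91) + p(74) + p(65) - p(46) - p(36) + p(15) + p(4)
= 1667727404093 + 1527273599625 - 1171432692373 - 980462880430 + 625846753120 + 476715857290 - 250438925115 - 172389800255 + 73232243759 + 45060624582 - 15065878135 - 8149040695 + 2056148051 + 952050665 - 169229875 - 64112359 + 7089500 + 2012558 - 105558 - 17977 + 176 + 5
= 1820701100652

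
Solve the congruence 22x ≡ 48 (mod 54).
x ≡ 12 (mod 27)

gcd(22, 54) = 2, which divides 48, so solutions exist.
Divide through by 2: 11x ≡ 24 (mod 27).
Find 11^(-1) mod 27 by the extended Euclidean algorithm:
27 = 2 × 11 + 5  ⟹  5 = (1)·27 + (-2)·11
11 = 2 × 5 + 1  ⟹  1 = (-2)·27 + (5)·11
So (5)·11 ≡ 1 (mod 27), i.e. 11^(-1) ≡ 5 (mod 27).
x ≡ 5 × 24 = 120 ≡ 12 (mod 27).
Check: 22 × 12 = 264 ≡ 48 (mod 54).
x ≡ 12 (mod 27), giving 2 solutions mod 54.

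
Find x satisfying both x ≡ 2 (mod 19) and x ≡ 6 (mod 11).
116

Using Chinese Remainder Theorem:
M = 19 × 11 = 209
M1 = 11, M2 = 19
y1 = 11^(-1) mod 19 = 7
y2 = 19^(-1) mod 11 = 7
x = (2×11×7 + 6×19×7) mod 209 = 116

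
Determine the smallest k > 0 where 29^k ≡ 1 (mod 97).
96

97 is prime, so ord(29) divides φ(97) = 96.
Divisors of 96: 1, 2, 3, 4, 6, 8, 12, 16, 24, 32, 48, 96.
Repeated squaring: 29^1 ≡ 29, 29^2 ≡ 65, 29^4 ≡ 54, 29^8 ≡ 6, 29^16 ≡ 36, 29^32 ≡ 35, 29^64 ≡ 61 (mod 97).
Test 29^d mod 97 for each divisor d in increasing order:
29^1 ≡ 29
29^2 ≡ 65
29^3 = 29^2·29^1 ≡ 42
29^4 ≡ 54
29^6 = 29^4·29^2 ≡ 18
29^8 ≡ 6
29^12 = 29^8·29^4 ≡ 33
29^16 ≡ 36
29^24 = 29^16·29^8 ≡ 22
29^32 ≡ 35
29^48 = 29^32·29^16 ≡ 96
29^96 = 29^64·29^32 ≡ 1  ← first divisor giving 1
The order is 96.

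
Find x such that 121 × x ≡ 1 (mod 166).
59

gcd(121, 166) = 1, so the inverse exists.
Extended Euclidean algorithm on (166, 121):
166 = 1 × 121 + 45  ⟹  45 = (1)·166 + (-1)·121
121 = 2 × 45 + 31  ⟹  31 = (-2)·166 + (3)·121
45 = 1 × 31 + 14  ⟹  14 = (3)·166 + (-4)·121
31 = 2 × 14 + 3  ⟹  3 = (-8)·166 + (11)·121
14 = 4 × 3 + 2  ⟹  2 = (35)·166 + (-48)·121
3 = 1 × 2 + 1  ⟹  1 = (-43)·166 + (59)·121
So (59)·121 ≡ 1 (mod 166), i.e. 121^(-1) ≡ 59 (mod 166).
Check: 121 × 59 = 7139 ≡ 1 (mod 166)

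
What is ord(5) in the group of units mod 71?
5

71 is prime, so ord(5) divides φ(71) = 70.
Divisors of 70: 1, 2, 5, 7, 10, 14, 35, 70.
Repeated squaring: 5^1 ≡ 5, 5^2 ≡ 25, 5^4 ≡ 57, 5^8 ≡ 54, 5^16 ≡ 5, 5^32 ≡ 25, 5^64 ≡ 57 (mod 71).
Test 5^d mod 71 for each divisor d in increasing order:
5^1 ≡ 5
5^2 ≡ 25
5^5 = 5^4·5^1 ≡ 1  ← first divisor giving 1
The order is 5.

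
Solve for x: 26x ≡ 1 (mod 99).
80

gcd(26, 99) = 1, so the inverse exists.
Extended Euclidean algorithm on (99, 26):
99 = 3 × 26 + 21  ⟹  21 = (1)·99 + (-3)·26
26 = 1 × 21 + 5  ⟹  5 = (-1)·99 + (4)·26
21 = 4 × 5 + 1  ⟹  1 = (5)·99 + (-19)·26
So (-19)·26 ≡ 1 (mod 99), i.e. 26^(-1) ≡ -19 ≡ 80 (mod 99).
Check: 26 × 80 = 2080 ≡ 1 (mod 99)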